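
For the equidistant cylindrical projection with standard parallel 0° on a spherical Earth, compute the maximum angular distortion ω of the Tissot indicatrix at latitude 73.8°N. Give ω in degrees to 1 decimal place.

68.6°

In the plate carrée (x = Rλ, y = Rφ), meridians are true-scale (h = 1) and parallels are stretched by k = sec φ.
At 73.8°: h = 1.000, k = 3.584; principal scales a = 3.584, b = 1.000.
sin(ω/2) = (a − b)/(a + b) = 2.584/4.584 = 0.5637, so ω = 2 arcsin(0.5637) ≈ 68.6°.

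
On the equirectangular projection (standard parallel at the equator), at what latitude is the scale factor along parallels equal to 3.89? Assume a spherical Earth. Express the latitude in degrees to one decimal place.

75.1°

Plate carrée: h = 1, k = sec φ along parallels.
sec φ = 3.89  ⇒  cos φ = 0.2571  ⇒  φ ≈ 75.1°.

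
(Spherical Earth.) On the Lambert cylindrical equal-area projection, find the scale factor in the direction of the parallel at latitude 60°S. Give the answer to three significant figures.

2.00

The Lambert cylindrical equal-area projection is the cylindrical equal-area projection with its standard parallel at the equator (φ₀ = 0). A cylindrical equal-area projection with standard parallel φ₀ has meridian scale h = cos φ / cos φ₀ and parallel scale k = cos φ₀ / cos φ (so areas are preserved, h·k = 1).
k = cos 0° / cos 60° = 1.000/0.5000 = 2.000.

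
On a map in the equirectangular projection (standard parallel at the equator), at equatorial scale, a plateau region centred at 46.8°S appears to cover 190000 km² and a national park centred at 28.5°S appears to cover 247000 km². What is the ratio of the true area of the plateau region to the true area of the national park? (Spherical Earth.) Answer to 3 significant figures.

0.599

Plate carrée has h = 1 and k = sec φ, giving areal scale sec φ; true area = (apparent area) · cos φ.
True area of plateau region: 190000 × cos(46.8°) = 190000 × 0.6845 = 130100 km².
True area of national park: 247000 × cos(28.5°) = 247000 × 0.8788 = 217100 km².
Ratio = 130100 / 217100 ≈ 0.599.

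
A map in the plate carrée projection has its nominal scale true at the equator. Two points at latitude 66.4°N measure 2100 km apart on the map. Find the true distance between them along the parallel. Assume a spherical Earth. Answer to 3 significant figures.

841 km

For the equirectangular projection with φ₀ = 0 (plate carrée), h = 1 along meridians and k = sec φ along parallels.
Along the parallel at 66.4°, map distances are exaggerated by k = sec 66.4° = 2.498.
True distance = 2100 / 2.498 = 2100 × cos 66.4° ≈ 841 km.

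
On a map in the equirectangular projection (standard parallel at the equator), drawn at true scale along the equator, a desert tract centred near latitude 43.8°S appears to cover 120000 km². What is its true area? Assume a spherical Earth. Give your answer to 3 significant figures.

86600 km²

Plate carrée maps x = Rλ, y = Rφ. The meridian scale is h = 1 and the parallel scale is k = 1/cos φ = sec φ.
Areal scale = h·k = 1 × sec φ; at 43.8°, h = 1.000, k = 1.386, so h·k = 1.386.
True area = apparent / (areal scale) = 120000 / 1.386 ≈ 86600 km².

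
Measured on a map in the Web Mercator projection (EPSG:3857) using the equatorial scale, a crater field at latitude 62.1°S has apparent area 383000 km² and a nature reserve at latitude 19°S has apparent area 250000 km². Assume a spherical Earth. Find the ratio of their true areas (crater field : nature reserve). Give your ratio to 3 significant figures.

Since Mercator area scale is 1/cos²φ, the true area equals the apparent area multiplied by cos²φ.
True area of crater field: 383000 × cos²(62.1°) = 383000 × 0.2190 = 83860 km².
True area of nature reserve: 250000 × cos²(19°) = 250000 × 0.8940 = 223500 km².
Ratio = 83860 / 223500 ≈ 0.375.

0.375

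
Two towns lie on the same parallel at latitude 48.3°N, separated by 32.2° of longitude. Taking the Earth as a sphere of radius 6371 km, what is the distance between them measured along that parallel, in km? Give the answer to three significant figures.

2380 km

Arc length along a parallel = R cos φ · Δλ (with Δλ in radians).
= 6371 × cos 48.3° × (32.2° × π/180) = 6371 × 0.6652 × 0.5620 ≈ 2380 km.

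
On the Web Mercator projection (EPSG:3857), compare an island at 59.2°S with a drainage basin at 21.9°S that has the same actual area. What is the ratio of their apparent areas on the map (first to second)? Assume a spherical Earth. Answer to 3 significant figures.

Mercator is conformal with k = sec φ, so areal scale = k² = sec²φ.
At 59.2°: sec²(59.2°) = 1/0.5120² = 3.814.
At 21.9°: sec²(21.9°) = 1/0.9278² = 1.162.
Ratio = 3.814/1.162 = cos²(21.9°)/cos²(59.2°) ≈ 3.28.

3.28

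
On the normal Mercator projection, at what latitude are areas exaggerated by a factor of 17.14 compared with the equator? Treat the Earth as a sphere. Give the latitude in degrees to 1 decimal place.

76.0°

Mercator areal scale is sec²φ.
sec²φ = 17.14  ⇒  cos²φ = 0.05834  ⇒  cos φ = 0.2415.
φ = arccos(0.2415) ≈ 76.0°.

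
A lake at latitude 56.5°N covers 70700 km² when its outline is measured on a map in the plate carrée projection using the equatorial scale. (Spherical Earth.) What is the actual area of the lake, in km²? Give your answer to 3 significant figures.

39000 km²

Plate carrée maps x = Rλ, y = Rφ. The meridian scale is h = 1 and the parallel scale is k = 1/cos φ = sec φ.
Areal scale = h·k = 1 × sec φ; at 56.5°, h = 1.000, k = 1.812, so h·k = 1.812.
True area = apparent / (areal scale) = 70700 / 1.812 ≈ 39000 km².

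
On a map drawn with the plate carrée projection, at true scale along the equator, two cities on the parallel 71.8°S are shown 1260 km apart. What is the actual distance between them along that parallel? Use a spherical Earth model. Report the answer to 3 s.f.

Plate carrée maps x = Rλ, y = Rφ. The meridian scale is h = 1 and the parallel scale is k = 1/cos φ = sec φ.
Along the parallel at 71.8°, map distances are exaggerated by k = sec 71.8° = 3.202.
True distance = 1260 / 3.202 = 1260 × cos 71.8° ≈ 394 km.

394 km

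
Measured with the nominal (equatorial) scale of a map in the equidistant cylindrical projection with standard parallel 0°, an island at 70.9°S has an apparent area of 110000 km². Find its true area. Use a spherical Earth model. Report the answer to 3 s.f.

36000 km²

In the plate carrée (x = Rλ, y = Rφ), meridians are true-scale (h = 1) and parallels are stretched by k = sec φ.
Areal scale = h·k = 1 × sec φ; at 70.9°, h = 1.000, k = 3.056, so h·k = 3.056.
True area = apparent / (areal scale) = 110000 / 3.056 ≈ 36000 km².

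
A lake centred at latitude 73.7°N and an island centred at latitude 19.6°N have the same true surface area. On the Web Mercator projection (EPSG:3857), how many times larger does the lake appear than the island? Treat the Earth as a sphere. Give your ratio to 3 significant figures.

Mercator is conformal with k = sec φ, so areal scale = k² = sec²φ.
At 73.7°: sec²(73.7°) = 1/0.2807² = 12.69.
At 19.6°: sec²(19.6°) = 1/0.9421² = 1.127.
Ratio = 12.69/1.127 = cos²(19.6°)/cos²(73.7°) ≈ 11.3.

11.3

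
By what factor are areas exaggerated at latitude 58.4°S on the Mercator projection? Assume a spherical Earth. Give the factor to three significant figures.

3.64

For Mercator, h = k = sec φ (a conformal cylindrical projection has a single point scale, 1/cos φ).
Areal scale = k² = sec²φ = 1/cos²(58.4°) = 1/0.5240² = 3.642.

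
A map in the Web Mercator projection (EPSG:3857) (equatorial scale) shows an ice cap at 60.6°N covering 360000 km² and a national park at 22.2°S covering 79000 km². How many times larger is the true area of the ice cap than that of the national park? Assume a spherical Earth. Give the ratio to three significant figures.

Since Mercator area scale is 1/cos²φ, the true area equals the apparent area multiplied by cos²φ.
True area of ice cap: 360000 × cos²(60.6°) = 360000 × 0.2410 = 86760 km².
True area of national park: 79000 × cos²(22.2°) = 79000 × 0.8572 = 67720 km².
Ratio = 86760 / 67720 ≈ 1.28.

1.28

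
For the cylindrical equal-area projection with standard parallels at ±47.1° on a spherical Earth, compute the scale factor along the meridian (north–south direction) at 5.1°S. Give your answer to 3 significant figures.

Cylindrical equal-area (φ₀ = 47.1°): h = cos φ / cos 47.1° along meridians, k = cos 47.1° / cos φ along parallels; h·k = 1.
h = cos 5.1° / cos 47.1° = 0.9960/0.6807 = 1.463.

1.46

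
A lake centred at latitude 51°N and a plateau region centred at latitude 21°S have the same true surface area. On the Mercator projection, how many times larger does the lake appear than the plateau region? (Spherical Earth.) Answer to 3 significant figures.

On Mercator, area is exaggerated by sec²φ = 1/cos²φ.
At 51°: sec²(51°) = 1/0.6293² = 2.525.
At 21°: sec²(21°) = 1/0.9336² = 1.147.
Ratio = 2.525/1.147 = cos²(21°)/cos²(51°) ≈ 2.20.

2.20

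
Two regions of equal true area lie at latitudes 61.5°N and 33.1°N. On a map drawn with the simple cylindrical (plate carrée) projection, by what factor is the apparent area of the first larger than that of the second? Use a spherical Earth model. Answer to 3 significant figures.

For the equirectangular projection with φ₀ = 0 (plate carrée), h = 1 along meridians and k = sec φ along parallels.
Areal scale at 61.5°: h·k = 1.000 × 2.096 = 2.096.
Areal scale at 33.1°: h·k = 1.000 × 1.194 = 1.194.
Ratio = 2.096/1.194 ≈ 1.76.

1.76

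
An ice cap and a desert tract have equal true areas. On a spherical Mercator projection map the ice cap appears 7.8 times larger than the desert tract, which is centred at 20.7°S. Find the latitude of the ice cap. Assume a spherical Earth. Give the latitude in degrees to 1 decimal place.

70.4°

Mercator areal scale is sec²φ, so apparent-area ratio = sec²φ₁ / sec²φ₂ = cos²φ₂ / cos²φ₁.
cos²φ₂ / cos²φ₁ = 7.8  ⇒  cos φ₁ = cos 20.7° / √7.8 = 0.9354/2.793 = 0.3349.
φ₁ = arccos(0.3349) ≈ 70.4°.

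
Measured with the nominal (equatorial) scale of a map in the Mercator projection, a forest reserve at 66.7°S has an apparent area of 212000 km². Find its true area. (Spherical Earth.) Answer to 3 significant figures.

33200 km²

Mercator is conformal, so the point scale is isotropic: h = k = sec φ = 1/cos φ.
Areal scale = k² = sec²φ = 1/cos²(66.7°) = 1/0.3955² = 6.392.
True area = apparent / (areal scale) = 212000 / 6.392 ≈ 33200 km².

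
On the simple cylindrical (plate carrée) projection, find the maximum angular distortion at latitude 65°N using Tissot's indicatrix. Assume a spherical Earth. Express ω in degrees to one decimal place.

In the plate carrée (x = Rλ, y = Rφ), meridians are true-scale (h = 1) and parallels are stretched by k = sec φ.
At 65°: h = 1.000, k = 2.366; principal scales a = 2.366, b = 1.000.
sin(ω/2) = (a − b)/(a + b) = 1.366/3.366 = 0.4059, so ω = 2 arcsin(0.4059) ≈ 47.9°.

47.9°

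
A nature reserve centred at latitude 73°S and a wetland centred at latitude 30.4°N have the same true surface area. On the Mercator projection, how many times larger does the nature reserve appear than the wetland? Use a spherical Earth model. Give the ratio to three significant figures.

On Mercator, area is exaggerated by sec²φ = 1/cos²φ.
At 73°: sec²(73°) = 1/0.2924² = 11.70.
At 30.4°: sec²(30.4°) = 1/0.8625² = 1.344.
Ratio = 11.70/1.344 = cos²(30.4°)/cos²(73°) ≈ 8.70.

8.70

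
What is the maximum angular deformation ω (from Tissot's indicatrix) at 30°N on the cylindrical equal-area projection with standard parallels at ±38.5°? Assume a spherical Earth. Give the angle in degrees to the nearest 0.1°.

Cylindrical equal-area (φ₀ = 38.5°): h = cos φ / cos 38.5° along meridians, k = cos 38.5° / cos φ along parallels; h·k = 1.
At 30°: h = 1.107, k = 0.9037; principal scales a = 1.107, b = 0.9037.
sin(ω/2) = (a − b)/(a + b) = 0.2029/2.010 = 0.1009, so ω = 2 arcsin(0.1009) ≈ 11.6°.

11.6°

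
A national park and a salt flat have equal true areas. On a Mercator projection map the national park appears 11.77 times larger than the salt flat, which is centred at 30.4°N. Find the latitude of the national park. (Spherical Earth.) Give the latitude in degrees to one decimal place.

Mercator areal scale is sec²φ, so apparent-area ratio = sec²φ₁ / sec²φ₂ = cos²φ₂ / cos²φ₁.
cos²φ₂ / cos²φ₁ = 11.77  ⇒  cos φ₁ = cos 30.4° / √11.77 = 0.8625/3.431 = 0.2514.
φ₁ = arccos(0.2514) ≈ 75.4°.

75.4°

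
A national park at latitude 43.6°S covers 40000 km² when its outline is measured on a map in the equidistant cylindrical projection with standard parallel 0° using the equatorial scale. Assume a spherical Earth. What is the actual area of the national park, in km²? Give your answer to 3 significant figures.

29000 km²

In the plate carrée (x = Rλ, y = Rφ), meridians are true-scale (h = 1) and parallels are stretched by k = sec φ.
Areal scale = h·k = 1 × sec φ; at 43.6°, h = 1.000, k = 1.381, so h·k = 1.381.
True area = apparent / (areal scale) = 40000 / 1.381 ≈ 29000 km².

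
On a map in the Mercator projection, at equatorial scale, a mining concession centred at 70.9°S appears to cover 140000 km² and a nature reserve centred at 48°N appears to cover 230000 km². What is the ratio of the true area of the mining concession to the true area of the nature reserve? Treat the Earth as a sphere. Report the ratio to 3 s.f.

0.146

Since Mercator area scale is 1/cos²φ, the true area equals the apparent area multiplied by cos²φ.
True area of mining concession: 140000 × cos²(70.9°) = 140000 × 0.1071 = 14990 km².
True area of nature reserve: 230000 × cos²(48°) = 230000 × 0.4477 = 103000 km².
Ratio = 14990 / 103000 ≈ 0.146.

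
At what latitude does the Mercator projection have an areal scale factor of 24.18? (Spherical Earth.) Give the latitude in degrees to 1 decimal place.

Mercator areal scale is sec²φ.
sec²φ = 24.18  ⇒  cos²φ = 0.04136  ⇒  cos φ = 0.2034.
φ = arccos(0.2034) ≈ 78.3°.

78.3°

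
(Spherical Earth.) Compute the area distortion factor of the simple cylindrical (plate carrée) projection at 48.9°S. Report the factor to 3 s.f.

Plate carrée maps x = Rλ, y = Rφ. The meridian scale is h = 1 and the parallel scale is k = 1/cos φ = sec φ.
Areal scale = h·k = 1 × sec φ; at 48.9°, h = 1.000, k = 1.521, so h·k = 1.521.

1.52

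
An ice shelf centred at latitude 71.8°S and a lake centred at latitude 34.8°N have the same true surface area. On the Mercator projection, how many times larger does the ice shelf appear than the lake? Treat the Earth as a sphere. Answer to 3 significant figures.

6.91

On Mercator, area is exaggerated by sec²φ = 1/cos²φ.
At 71.8°: sec²(71.8°) = 1/0.3123² = 10.25.
At 34.8°: sec²(34.8°) = 1/0.8211² = 1.483.
Ratio = 10.25/1.483 = cos²(34.8°)/cos²(71.8°) ≈ 6.91.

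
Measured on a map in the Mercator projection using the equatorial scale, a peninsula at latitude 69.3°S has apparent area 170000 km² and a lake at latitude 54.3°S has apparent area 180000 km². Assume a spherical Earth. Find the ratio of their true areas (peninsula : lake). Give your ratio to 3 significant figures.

0.347

Since Mercator area scale is 1/cos²φ, the true area equals the apparent area multiplied by cos²φ.
True area of peninsula: 170000 × cos²(69.3°) = 170000 × 0.1249 = 21240 km².
True area of lake: 180000 × cos²(54.3°) = 180000 × 0.3405 = 61290 km².
Ratio = 21240 / 61290 ≈ 0.347.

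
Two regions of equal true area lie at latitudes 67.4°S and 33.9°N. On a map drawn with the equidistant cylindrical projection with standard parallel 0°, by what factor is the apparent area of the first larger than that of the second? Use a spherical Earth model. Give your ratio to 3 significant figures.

Plate carrée maps x = Rλ, y = Rφ. The meridian scale is h = 1 and the parallel scale is k = 1/cos φ = sec φ.
Areal scale at 67.4°: h·k = 1.000 × 2.602 = 2.602.
Areal scale at 33.9°: h·k = 1.000 × 1.205 = 1.205.
Ratio = 2.602/1.205 ≈ 2.16.

2.16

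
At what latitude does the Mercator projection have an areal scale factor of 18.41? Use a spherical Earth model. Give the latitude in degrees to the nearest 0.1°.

Mercator areal scale is sec²φ.
sec²φ = 18.41  ⇒  cos²φ = 0.05432  ⇒  cos φ = 0.2331.
φ = arccos(0.2331) ≈ 76.5°.

76.5°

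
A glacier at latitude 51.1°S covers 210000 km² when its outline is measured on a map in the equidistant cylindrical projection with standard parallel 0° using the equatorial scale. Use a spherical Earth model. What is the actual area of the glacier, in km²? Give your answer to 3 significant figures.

132000 km²

For the equirectangular projection with φ₀ = 0 (plate carrée), h = 1 along meridians and k = sec φ along parallels.
Areal scale = h·k = 1 × sec φ; at 51.1°, h = 1.000, k = 1.592, so h·k = 1.592.
True area = apparent / (areal scale) = 210000 / 1.592 ≈ 132000 km².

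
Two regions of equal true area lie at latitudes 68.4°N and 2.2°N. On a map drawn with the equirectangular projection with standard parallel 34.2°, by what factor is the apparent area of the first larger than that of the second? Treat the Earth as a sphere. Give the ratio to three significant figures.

2.71

With standard parallel φ₀ = 34.2°, the equirectangular projection gives x = Rλ cos φ₀, y = Rφ, so h = 1 and k = cos 34.2° / cos φ.
Areal scale at 68.4°: h·k = 1.000 × 2.247 = 2.247.
Areal scale at 2.2°: h·k = 1.000 × 0.8277 = 0.8277.
Ratio = 2.247/0.8277 ≈ 2.71.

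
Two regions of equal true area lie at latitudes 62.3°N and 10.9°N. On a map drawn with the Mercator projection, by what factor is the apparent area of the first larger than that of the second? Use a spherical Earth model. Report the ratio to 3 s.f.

4.46

Mercator is conformal with k = sec φ, so areal scale = k² = sec²φ.
At 62.3°: sec²(62.3°) = 1/0.4648² = 4.628.
At 10.9°: sec²(10.9°) = 1/0.9820² = 1.037.
Ratio = 4.628/1.037 = cos²(10.9°)/cos²(62.3°) ≈ 4.46.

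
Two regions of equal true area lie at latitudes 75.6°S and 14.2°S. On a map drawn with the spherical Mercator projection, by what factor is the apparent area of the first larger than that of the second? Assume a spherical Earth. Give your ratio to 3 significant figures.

Mercator areal scale is sec²φ.
At 75.6°: sec²(75.6°) = 1/0.2487² = 16.17.
At 14.2°: sec²(14.2°) = 1/0.9694² = 1.064.
Ratio = 16.17/1.064 = cos²(14.2°)/cos²(75.6°) ≈ 15.2.

15.2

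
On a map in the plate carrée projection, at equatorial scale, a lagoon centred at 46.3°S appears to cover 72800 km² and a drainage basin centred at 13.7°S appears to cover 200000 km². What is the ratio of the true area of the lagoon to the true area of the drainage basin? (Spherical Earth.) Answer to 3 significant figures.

0.259

On the plate carrée, areal scale = h·k = 1 × sec φ, so true area = apparent × cos φ.
True area of lagoon: 72800 × cos(46.3°) = 72800 × 0.6909 = 50300 km².
True area of drainage basin: 200000 × cos(13.7°) = 200000 × 0.9715 = 194300 km².
Ratio = 50300 / 194300 ≈ 0.259.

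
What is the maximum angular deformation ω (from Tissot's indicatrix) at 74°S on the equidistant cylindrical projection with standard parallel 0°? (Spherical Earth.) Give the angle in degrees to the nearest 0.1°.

Plate carrée maps x = Rλ, y = Rφ. The meridian scale is h = 1 and the parallel scale is k = 1/cos φ = sec φ.
At 74°: h = 1.000, k = 3.628; principal scales a = 3.628, b = 1.000.
sin(ω/2) = (a − b)/(a + b) = 2.628/4.628 = 0.5678, so ω = 2 arcsin(0.5678) ≈ 69.2°.

69.2°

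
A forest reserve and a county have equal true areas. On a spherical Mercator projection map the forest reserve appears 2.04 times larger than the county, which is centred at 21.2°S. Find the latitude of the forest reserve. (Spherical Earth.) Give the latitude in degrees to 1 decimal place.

For equal true areas on Mercator, apparent areas scale as sec²φ, so the ratio is cos²φ₂ / cos²φ₁.
cos²φ₂ / cos²φ₁ = 2.04  ⇒  cos φ₁ = cos 21.2° / √2.04 = 0.9323/1.428 = 0.6528.
φ₁ = arccos(0.6528) ≈ 49.3°.

49.3°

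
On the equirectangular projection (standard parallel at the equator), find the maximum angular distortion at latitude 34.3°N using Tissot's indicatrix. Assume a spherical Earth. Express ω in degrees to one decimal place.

For the equirectangular projection with φ₀ = 0 (plate carrée), h = 1 along meridians and k = sec φ along parallels.
At 34.3°: h = 1.000, k = 1.211; principal scales a = 1.211, b = 1.000.
sin(ω/2) = (a − b)/(a + b) = 0.2105/2.211 = 0.09523, so ω = 2 arcsin(0.09523) ≈ 10.9°.

10.9°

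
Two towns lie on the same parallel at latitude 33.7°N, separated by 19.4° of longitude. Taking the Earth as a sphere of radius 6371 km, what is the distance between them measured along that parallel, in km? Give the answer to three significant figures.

Arc length along a parallel = R cos φ · Δλ (with Δλ in radians).
= 6371 × cos 33.7° × (19.4° × π/180) = 6371 × 0.8320 × 0.3386 ≈ 1790 km.

1790 km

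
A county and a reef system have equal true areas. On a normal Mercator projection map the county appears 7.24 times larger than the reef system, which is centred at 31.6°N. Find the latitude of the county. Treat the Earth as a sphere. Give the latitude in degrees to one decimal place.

71.5°

For equal true areas on Mercator, apparent areas scale as sec²φ, so the ratio is cos²φ₂ / cos²φ₁.
cos²φ₂ / cos²φ₁ = 7.24  ⇒  cos φ₁ = cos 31.6° / √7.24 = 0.8517/2.691 = 0.3165.
φ₁ = arccos(0.3165) ≈ 71.5°.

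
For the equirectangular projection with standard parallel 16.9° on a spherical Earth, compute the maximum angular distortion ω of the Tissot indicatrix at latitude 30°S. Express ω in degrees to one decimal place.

With standard parallel φ₀ = 16.9°, the equirectangular projection gives x = Rλ cos φ₀, y = Rφ, so h = 1 and k = cos 16.9° / cos φ.
At 30°: h = 1.000, k = 1.105; principal scales a = 1.105, b = 1.000.
sin(ω/2) = (a − b)/(a + b) = 0.1048/2.105 = 0.04981, so ω = 2 arcsin(0.04981) ≈ 5.7°.

5.7°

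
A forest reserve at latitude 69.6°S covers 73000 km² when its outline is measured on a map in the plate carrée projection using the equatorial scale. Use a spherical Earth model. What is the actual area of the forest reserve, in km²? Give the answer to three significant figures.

For the equirectangular projection with φ₀ = 0 (plate carrée), h = 1 along meridians and k = sec φ along parallels.
Areal scale = h·k = 1 × sec φ; at 69.6°, h = 1.000, k = 2.869, so h·k = 2.869.
True area = apparent / (areal scale) = 73000 / 2.869 ≈ 25400 km².

25400 km²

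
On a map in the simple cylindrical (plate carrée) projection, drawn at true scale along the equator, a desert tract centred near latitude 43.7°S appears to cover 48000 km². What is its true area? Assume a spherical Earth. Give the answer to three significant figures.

34700 km²

In the plate carrée (x = Rλ, y = Rφ), meridians are true-scale (h = 1) and parallels are stretched by k = sec φ.
Areal scale = h·k = 1 × sec φ; at 43.7°, h = 1.000, k = 1.383, so h·k = 1.383.
True area = apparent / (areal scale) = 48000 / 1.383 ≈ 34700 km².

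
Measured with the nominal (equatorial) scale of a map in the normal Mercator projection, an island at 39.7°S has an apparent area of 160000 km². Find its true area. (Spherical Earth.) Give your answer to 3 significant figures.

The Mercator projection is conformal; its linear scale factor is the same in every direction and equals sec φ = 1/cos φ.
Areal scale = k² = sec²φ = 1/cos²(39.7°) = 1/0.7694² = 1.689.
True area = apparent / (areal scale) = 160000 / 1.689 ≈ 94700 km².

94700 km²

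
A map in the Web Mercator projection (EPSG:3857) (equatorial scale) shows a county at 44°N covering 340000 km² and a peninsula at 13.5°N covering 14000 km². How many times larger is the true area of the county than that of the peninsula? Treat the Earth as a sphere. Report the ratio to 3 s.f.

13.3

Mercator's areal exaggeration is sec²φ; hence true area = (apparent area) · cos²φ.
True area of county: 340000 × cos²(44°) = 340000 × 0.5174 = 175900 km².
True area of peninsula: 14000 × cos²(13.5°) = 14000 × 0.9455 = 13240 km².
Ratio = 175900 / 13240 ≈ 13.3.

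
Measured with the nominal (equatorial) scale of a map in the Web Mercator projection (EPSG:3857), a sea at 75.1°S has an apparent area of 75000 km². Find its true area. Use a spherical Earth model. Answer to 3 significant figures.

4960 km²

For Mercator, h = k = sec φ (a conformal cylindrical projection has a single point scale, 1/cos φ).
Areal scale = k² = sec²φ = 1/cos²(75.1°) = 1/0.2571² = 15.12.
True area = apparent / (areal scale) = 75000 / 15.12 ≈ 4960 km².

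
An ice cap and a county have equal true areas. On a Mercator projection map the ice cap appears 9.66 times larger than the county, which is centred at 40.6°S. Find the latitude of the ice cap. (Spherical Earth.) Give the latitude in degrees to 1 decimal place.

On Mercator, (apparent₁)/(apparent₂) = sec²φ₁ / sec²φ₂ when true areas are equal.
cos²φ₂ / cos²φ₁ = 9.66  ⇒  cos φ₁ = cos 40.6° / √9.66 = 0.7593/3.108 = 0.2443.
φ₁ = arccos(0.2443) ≈ 75.9°.

75.9°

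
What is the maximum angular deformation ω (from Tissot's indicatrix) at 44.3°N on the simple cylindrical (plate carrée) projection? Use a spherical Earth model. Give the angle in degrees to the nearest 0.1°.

19.1°

For the equirectangular projection with φ₀ = 0 (plate carrée), h = 1 along meridians and k = sec φ along parallels.
At 44.3°: h = 1.000, k = 1.397; principal scales a = 1.397, b = 1.000.
sin(ω/2) = (a − b)/(a + b) = 0.3972/2.397 = 0.1657, so ω = 2 arcsin(0.1657) ≈ 19.1°.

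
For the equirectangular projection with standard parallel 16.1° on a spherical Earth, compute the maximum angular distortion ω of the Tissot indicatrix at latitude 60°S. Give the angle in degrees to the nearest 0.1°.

With standard parallel φ₀ = 16.1°, the equirectangular projection gives x = Rλ cos φ₀, y = Rφ, so h = 1 and k = cos 16.1° / cos φ.
At 60°: h = 1.000, k = 1.922; principal scales a = 1.922, b = 1.000.
sin(ω/2) = (a − b)/(a + b) = 0.9216/2.922 = 0.3154, so ω = 2 arcsin(0.3154) ≈ 36.8°.

36.8°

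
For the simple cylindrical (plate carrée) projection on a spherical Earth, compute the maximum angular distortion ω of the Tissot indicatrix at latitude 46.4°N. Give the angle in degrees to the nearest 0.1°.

Plate carrée maps x = Rλ, y = Rφ. The meridian scale is h = 1 and the parallel scale is k = 1/cos φ = sec φ.
At 46.4°: h = 1.000, k = 1.450; principal scales a = 1.450, b = 1.000.
sin(ω/2) = (a − b)/(a + b) = 0.4501/2.450 = 0.1837, so ω = 2 arcsin(0.1837) ≈ 21.2°.

21.2°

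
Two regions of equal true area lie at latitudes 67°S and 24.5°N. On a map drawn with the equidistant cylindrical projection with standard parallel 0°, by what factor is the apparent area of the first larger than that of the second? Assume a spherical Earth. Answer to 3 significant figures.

For the equirectangular projection with φ₀ = 0 (plate carrée), h = 1 along meridians and k = sec φ along parallels.
Areal scale at 67°: h·k = 1.000 × 2.559 = 2.559.
Areal scale at 24.5°: h·k = 1.000 × 1.099 = 1.099.
Ratio = 2.559/1.099 ≈ 2.33.

2.33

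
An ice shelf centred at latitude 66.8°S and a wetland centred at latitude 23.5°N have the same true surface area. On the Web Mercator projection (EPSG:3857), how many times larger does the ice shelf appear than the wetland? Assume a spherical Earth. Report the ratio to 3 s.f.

On Mercator, area is exaggerated by sec²φ = 1/cos²φ.
At 66.8°: sec²(66.8°) = 1/0.3939² = 6.444.
At 23.5°: sec²(23.5°) = 1/0.9171² = 1.189.
Ratio = 6.444/1.189 = cos²(23.5°)/cos²(66.8°) ≈ 5.42.

5.42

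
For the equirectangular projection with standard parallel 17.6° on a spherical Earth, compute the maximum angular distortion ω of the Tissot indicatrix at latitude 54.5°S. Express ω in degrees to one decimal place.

28.1°

In the equirectangular projection with standard parallel φ₀ = 17.6° (x = Rλ cos φ₀, y = Rφ), meridians are true-scale (h = 1) and the parallel scale is k = cos φ₀ / cos φ.
At 54.5°: h = 1.000, k = 1.641; principal scales a = 1.641, b = 1.000.
sin(ω/2) = (a − b)/(a + b) = 0.6414/2.641 = 0.2428, so ω = 2 arcsin(0.2428) ≈ 28.1°.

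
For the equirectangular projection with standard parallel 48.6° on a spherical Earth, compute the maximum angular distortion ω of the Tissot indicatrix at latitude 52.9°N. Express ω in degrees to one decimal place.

In the equirectangular projection with standard parallel φ₀ = 48.6° (x = Rλ cos φ₀, y = Rφ), meridians are true-scale (h = 1) and the parallel scale is k = cos φ₀ / cos φ.
At 52.9°: h = 1.000, k = 1.096; principal scales a = 1.096, b = 1.000.
sin(ω/2) = (a − b)/(a + b) = 0.09632/2.096 = 0.04595, so ω = 2 arcsin(0.04595) ≈ 5.3°.

5.3°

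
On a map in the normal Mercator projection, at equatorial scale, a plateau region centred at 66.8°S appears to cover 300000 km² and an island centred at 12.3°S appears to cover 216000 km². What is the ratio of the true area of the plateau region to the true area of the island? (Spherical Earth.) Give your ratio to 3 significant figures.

0.226

Mercator's areal exaggeration is sec²φ; hence true area = (apparent area) · cos²φ.
True area of plateau region: 300000 × cos²(66.8°) = 300000 × 0.1552 = 46560 km².
True area of island: 216000 × cos²(12.3°) = 216000 × 0.9546 = 206200 km².
Ratio = 46560 / 206200 ≈ 0.226.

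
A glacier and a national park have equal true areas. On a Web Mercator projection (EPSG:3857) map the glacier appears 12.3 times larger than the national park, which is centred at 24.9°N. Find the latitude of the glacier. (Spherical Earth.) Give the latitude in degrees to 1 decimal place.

75.0°

For equal true areas on Mercator, apparent areas scale as sec²φ, so the ratio is cos²φ₂ / cos²φ₁.
cos²φ₂ / cos²φ₁ = 12.3  ⇒  cos φ₁ = cos 24.9° / √12.3 = 0.9070/3.507 = 0.2586.
φ₁ = arccos(0.2586) ≈ 75.0°.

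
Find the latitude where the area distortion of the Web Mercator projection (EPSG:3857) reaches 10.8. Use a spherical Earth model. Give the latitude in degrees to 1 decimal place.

72.3°

Mercator areal scale is sec²φ.
sec²φ = 10.8  ⇒  cos²φ = 0.09259  ⇒  cos φ = 0.3043.
φ = arccos(0.3043) ≈ 72.3°.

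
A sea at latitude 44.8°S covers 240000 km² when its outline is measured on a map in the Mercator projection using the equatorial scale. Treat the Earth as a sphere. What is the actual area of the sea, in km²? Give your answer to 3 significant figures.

Mercator is conformal, so the point scale is isotropic: h = k = sec φ = 1/cos φ.
Areal scale = k² = sec²φ = 1/cos²(44.8°) = 1/0.7096² = 1.986.
True area = apparent / (areal scale) = 240000 / 1.986 ≈ 121000 km².

121000 km²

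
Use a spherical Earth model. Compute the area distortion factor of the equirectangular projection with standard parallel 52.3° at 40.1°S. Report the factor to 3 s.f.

0.799

In the equirectangular projection with standard parallel φ₀ = 52.3° (x = Rλ cos φ₀, y = Rφ), meridians are true-scale (h = 1) and the parallel scale is k = cos φ₀ / cos φ.
Areal scale = h·k = 1 × cos φ₀ / cos φ; at 40.1°, h = 1.000, k = 0.7995, so h·k = 0.7995.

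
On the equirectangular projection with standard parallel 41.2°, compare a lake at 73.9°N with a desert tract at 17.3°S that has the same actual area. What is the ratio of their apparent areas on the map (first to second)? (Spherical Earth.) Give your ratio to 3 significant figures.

3.44

With standard parallel φ₀ = 41.2°, the equirectangular projection gives x = Rλ cos φ₀, y = Rφ, so h = 1 and k = cos 41.2° / cos φ.
Areal scale at 73.9°: h·k = 1.000 × 2.713 = 2.713.
Areal scale at 17.3°: h·k = 1.000 × 0.7881 = 0.7881.
Ratio = 2.713/0.7881 ≈ 3.44.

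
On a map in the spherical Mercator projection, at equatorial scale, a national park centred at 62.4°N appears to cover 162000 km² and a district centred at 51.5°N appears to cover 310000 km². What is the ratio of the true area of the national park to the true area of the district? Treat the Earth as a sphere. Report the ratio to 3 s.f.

0.289

Mercator's areal exaggeration is sec²φ; hence true area = (apparent area) · cos²φ.
True area of national park: 162000 × cos²(62.4°) = 162000 × 0.2146 = 34770 km².
True area of district: 310000 × cos²(51.5°) = 310000 × 0.3875 = 120100 km².
Ratio = 34770 / 120100 ≈ 0.289.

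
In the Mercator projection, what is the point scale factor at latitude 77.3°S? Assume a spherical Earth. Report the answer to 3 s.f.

4.55

For Mercator, h = k = sec φ (a conformal cylindrical projection has a single point scale, 1/cos φ).
k = 1/cos 77.3° = 1/0.2198 = 4.549.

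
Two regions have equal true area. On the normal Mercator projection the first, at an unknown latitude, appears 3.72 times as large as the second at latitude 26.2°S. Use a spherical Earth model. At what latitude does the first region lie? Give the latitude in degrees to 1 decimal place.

62.3°

Mercator areal scale is sec²φ, so apparent-area ratio = sec²φ₁ / sec²φ₂ = cos²φ₂ / cos²φ₁.
cos²φ₂ / cos²φ₁ = 3.72  ⇒  cos φ₁ = cos 26.2° / √3.72 = 0.8973/1.929 = 0.4652.
φ₁ = arccos(0.4652) ≈ 62.3°.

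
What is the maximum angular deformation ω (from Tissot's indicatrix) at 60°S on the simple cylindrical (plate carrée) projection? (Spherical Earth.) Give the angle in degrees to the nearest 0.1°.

For the equirectangular projection with φ₀ = 0 (plate carrée), h = 1 along meridians and k = sec φ along parallels.
At 60°: h = 1.000, k = 2.000; principal scales a = 2.000, b = 1.000.
sin(ω/2) = (a − b)/(a + b) = 1.0000/3.000 = 0.3333, so ω = 2 arcsin(0.3333) ≈ 38.9°.

38.9°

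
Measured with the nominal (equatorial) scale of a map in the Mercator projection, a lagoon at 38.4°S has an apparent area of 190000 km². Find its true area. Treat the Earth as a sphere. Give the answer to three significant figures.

117000 km²

The Mercator projection is conformal; its linear scale factor is the same in every direction and equals sec φ = 1/cos φ.
Areal scale = k² = sec²φ = 1/cos²(38.4°) = 1/0.7837² = 1.628.
True area = apparent / (areal scale) = 190000 / 1.628 ≈ 117000 km².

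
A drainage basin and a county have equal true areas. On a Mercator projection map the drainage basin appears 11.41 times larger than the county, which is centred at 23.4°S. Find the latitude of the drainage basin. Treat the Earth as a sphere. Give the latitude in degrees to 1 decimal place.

74.2°

On Mercator, (apparent₁)/(apparent₂) = sec²φ₁ / sec²φ₂ when true areas are equal.
cos²φ₂ / cos²φ₁ = 11.41  ⇒  cos φ₁ = cos 23.4° / √11.41 = 0.9178/3.378 = 0.2717.
φ₁ = arccos(0.2717) ≈ 74.2°.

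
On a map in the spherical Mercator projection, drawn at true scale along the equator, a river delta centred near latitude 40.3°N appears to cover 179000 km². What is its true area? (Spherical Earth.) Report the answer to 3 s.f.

104000 km²

For Mercator, h = k = sec φ (a conformal cylindrical projection has a single point scale, 1/cos φ).
Areal scale = k² = sec²φ = 1/cos²(40.3°) = 1/0.7627² = 1.719.
True area = apparent / (areal scale) = 179000 / 1.719 ≈ 104000 km².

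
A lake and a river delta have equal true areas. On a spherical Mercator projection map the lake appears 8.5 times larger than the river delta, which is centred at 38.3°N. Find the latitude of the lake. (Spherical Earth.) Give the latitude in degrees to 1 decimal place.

On Mercator, (apparent₁)/(apparent₂) = sec²φ₁ / sec²φ₂ when true areas are equal.
cos²φ₂ / cos²φ₁ = 8.5  ⇒  cos φ₁ = cos 38.3° / √8.5 = 0.7848/2.915 = 0.2692.
φ₁ = arccos(0.2692) ≈ 74.4°.

74.4°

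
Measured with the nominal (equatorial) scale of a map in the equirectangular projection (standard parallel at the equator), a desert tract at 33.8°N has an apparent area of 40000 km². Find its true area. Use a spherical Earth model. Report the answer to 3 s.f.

Plate carrée maps x = Rλ, y = Rφ. The meridian scale is h = 1 and the parallel scale is k = 1/cos φ = sec φ.
Areal scale = h·k = 1 × sec φ; at 33.8°, h = 1.000, k = 1.203, so h·k = 1.203.
True area = apparent / (areal scale) = 40000 / 1.203 ≈ 33200 km².

33200 km²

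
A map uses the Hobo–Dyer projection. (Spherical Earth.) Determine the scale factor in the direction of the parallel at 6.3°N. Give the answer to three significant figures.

Hobo–Dyer is a cylindrical equal-area projection with standard parallels at ±37.5°. Cylindrical equal-area (φ₀ = 37.5°): h = cos φ / cos 37.5° along meridians, k = cos 37.5° / cos φ along parallels; h·k = 1.
k = cos 37.5° / cos 6.3° = 0.7934/0.9940 = 0.7982.

0.798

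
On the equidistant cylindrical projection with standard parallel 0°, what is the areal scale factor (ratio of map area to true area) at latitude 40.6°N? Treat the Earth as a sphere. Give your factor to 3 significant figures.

For the equirectangular projection with φ₀ = 0 (plate carrée), h = 1 along meridians and k = sec φ along parallels.
Areal scale = h·k = 1 × sec φ; at 40.6°, h = 1.000, k = 1.317, so h·k = 1.317.

1.32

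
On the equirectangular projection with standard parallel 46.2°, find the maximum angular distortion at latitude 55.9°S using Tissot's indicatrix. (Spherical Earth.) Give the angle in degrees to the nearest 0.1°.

The equidistant cylindrical projection with φ₀ = 46.2° has h = 1 (meridians true) and k = cos φ₀ / cos φ along parallels.
At 55.9°: h = 1.000, k = 1.235; principal scales a = 1.235, b = 1.000.
sin(ω/2) = (a − b)/(a + b) = 0.2346/2.235 = 0.1050, so ω = 2 arcsin(0.1050) ≈ 12.1°.

12.1°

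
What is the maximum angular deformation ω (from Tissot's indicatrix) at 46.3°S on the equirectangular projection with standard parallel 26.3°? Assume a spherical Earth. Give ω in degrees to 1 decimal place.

In the equirectangular projection with standard parallel φ₀ = 26.3° (x = Rλ cos φ₀, y = Rφ), meridians are true-scale (h = 1) and the parallel scale is k = cos φ₀ / cos φ.
At 46.3°: h = 1.000, k = 1.298; principal scales a = 1.298, b = 1.000.
sin(ω/2) = (a − b)/(a + b) = 0.2976/2.298 = 0.1295, so ω = 2 arcsin(0.1295) ≈ 14.9°.

14.9°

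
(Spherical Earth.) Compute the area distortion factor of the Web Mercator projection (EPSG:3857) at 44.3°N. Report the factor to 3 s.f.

1.95

The Mercator projection is conformal; its linear scale factor is the same in every direction and equals sec φ = 1/cos φ.
Areal scale = k² = sec²φ = 1/cos²(44.3°) = 1/0.7157² = 1.952.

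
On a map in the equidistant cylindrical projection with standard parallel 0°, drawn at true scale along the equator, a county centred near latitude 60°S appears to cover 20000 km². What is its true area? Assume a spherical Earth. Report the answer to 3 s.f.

10000 km²

For the equirectangular projection with φ₀ = 0 (plate carrée), h = 1 along meridians and k = sec φ along parallels.
Areal scale = h·k = 1 × sec φ; at 60°, h = 1.000, k = 2.000, so h·k = 2.000.
True area = apparent / (areal scale) = 20000 / 2.000 ≈ 10000 km².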